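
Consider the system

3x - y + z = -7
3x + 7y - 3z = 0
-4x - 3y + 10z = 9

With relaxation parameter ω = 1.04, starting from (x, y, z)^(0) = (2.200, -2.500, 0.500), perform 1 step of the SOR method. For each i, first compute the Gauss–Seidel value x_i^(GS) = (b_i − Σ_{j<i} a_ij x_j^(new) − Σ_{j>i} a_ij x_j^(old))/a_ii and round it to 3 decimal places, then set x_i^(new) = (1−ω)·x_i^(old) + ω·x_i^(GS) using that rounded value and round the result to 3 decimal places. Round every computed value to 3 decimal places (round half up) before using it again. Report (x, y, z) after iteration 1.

(-3.554, 1.906, 0.032)

Iteration 1:
  x: GS value = (-7 - (-1)·-2.500 - (1)·0.500) / (3) = -3.333;  x ← (1−ω)·2.200 + ω·-3.333 = -3.554
  y: GS value = (0 - (3)·-3.554 - (-3)·0.500) / (7) = 1.737;  y ← (1−ω)·-2.500 + ω·1.737 = 1.906
  z: GS value = (9 - (-4)·-3.554 - (-3)·1.906) / (10) = 0.050;  z ← (1−ω)·0.500 + ω·0.050 = 0.032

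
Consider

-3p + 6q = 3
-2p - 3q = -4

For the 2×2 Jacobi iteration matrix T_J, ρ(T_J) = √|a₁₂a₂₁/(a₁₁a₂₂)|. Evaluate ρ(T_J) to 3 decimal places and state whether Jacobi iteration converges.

1.155

a₁₂a₂₁/(a₁₁a₂₂) = (6)·(-2) / ((-3)·(-3)) = -1.333333
ρ = √|-1.333333| = √1.333333 = 1.155
ρ > 1, so Jacobi diverges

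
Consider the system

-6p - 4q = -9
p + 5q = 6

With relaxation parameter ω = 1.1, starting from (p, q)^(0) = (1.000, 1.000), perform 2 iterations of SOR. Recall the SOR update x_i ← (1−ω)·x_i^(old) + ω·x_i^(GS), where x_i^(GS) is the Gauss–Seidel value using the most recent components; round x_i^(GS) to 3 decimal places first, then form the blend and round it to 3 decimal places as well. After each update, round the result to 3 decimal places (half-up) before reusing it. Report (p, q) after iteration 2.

(0.805, 1.039)

Iteration 1:
  p: GS value = (-9 - (-4)·1.000) / (-6) = 0.833;  p ← (1−ω)·1.000 + ω·0.833 = 0.816
  q: GS value = (6 - (1)·0.816) / (5) = 1.037;  q ← (1−ω)·1.000 + ω·1.037 = 1.041
Iteration 2:
  p: GS value = (-9 - (-4)·1.041) / (-6) = 0.806;  p ← (1−ω)·0.816 + ω·0.806 = 0.805
  q: GS value = (6 - (1)·0.805) / (5) = 1.039;  q ← (1−ω)·1.041 + ω·1.039 = 1.039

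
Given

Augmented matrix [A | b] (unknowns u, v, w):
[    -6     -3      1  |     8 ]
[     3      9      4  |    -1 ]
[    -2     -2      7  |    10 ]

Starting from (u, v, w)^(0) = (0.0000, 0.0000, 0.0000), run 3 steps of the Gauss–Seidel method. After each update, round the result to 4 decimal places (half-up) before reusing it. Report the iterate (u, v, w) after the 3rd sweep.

Iteration 1:
  u = (8 - (-3)·0.0000 - (1)·0.0000) / (-6) = -1.3333
  v = (-1 - (3)·-1.3333 - (4)·0.0000) / (9) = 0.3333
  w = (10 - (-2)·-1.3333 - (-2)·0.3333) / (7) = 1.1429
Iteration 2:
  u = (8 - (-3)·0.3333 - (1)·1.1429) / (-6) = -1.3095
  v = (-1 - (3)·-1.3095 - (4)·1.1429) / (9) = -0.1826
  w = (10 - (-2)·-1.3095 - (-2)·-0.1826) / (7) = 1.0023
Iteration 3:
  u = (8 - (-3)·-0.1826 - (1)·1.0023) / (-6) = -1.0750
  v = (-1 - (3)·-1.0750 - (4)·1.0023) / (9) = -0.1982
  w = (10 - (-2)·-1.0750 - (-2)·-0.1982) / (7) = 1.0648

(-1.0750, -0.1982, 1.0648)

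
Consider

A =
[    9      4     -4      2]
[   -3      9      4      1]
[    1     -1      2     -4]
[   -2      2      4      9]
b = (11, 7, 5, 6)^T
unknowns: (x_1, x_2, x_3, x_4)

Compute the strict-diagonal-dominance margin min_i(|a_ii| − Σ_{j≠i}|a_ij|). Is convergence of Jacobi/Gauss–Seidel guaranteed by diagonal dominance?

row 1: |9| − (4+4+2) = -1
row 2: |9| − (3+4+1) = 1
row 3: |2| − (1+1+4) = -4
row 4: |9| − (2+2+4) = 1
minimum over rows = -4 → not strictly diagonally dominant

-4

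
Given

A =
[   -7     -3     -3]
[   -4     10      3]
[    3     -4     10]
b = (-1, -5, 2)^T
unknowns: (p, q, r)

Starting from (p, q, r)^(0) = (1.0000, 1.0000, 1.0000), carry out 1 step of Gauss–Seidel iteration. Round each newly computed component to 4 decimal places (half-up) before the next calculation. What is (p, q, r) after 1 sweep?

Iteration 1:
  p = (-1 - (-3)·1.0000 - (-3)·1.0000) / (-7) = -0.7143
  q = (-5 - (-4)·-0.7143 - (3)·1.0000) / (10) = -1.0857
  r = (2 - (3)·-0.7143 - (-4)·-1.0857) / (10) = -0.0200

(-0.7143, -1.0857, -0.0200)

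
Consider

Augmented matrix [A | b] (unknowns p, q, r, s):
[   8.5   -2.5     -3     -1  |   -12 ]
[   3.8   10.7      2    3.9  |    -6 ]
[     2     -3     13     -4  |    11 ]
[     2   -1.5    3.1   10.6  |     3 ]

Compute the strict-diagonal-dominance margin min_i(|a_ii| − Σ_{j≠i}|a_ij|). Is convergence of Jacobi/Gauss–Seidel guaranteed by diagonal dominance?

row 1: |8.5| − (2.5+3+1) = 2
row 2: |10.7| − (3.8+2+3.9) = 1
row 3: |13| − (2+3+4) = 4
row 4: |10.6| − (2+1.5+3.1) = 4
minimum over rows = 1 → strictly diagonally dominant (convergence guaranteed)

1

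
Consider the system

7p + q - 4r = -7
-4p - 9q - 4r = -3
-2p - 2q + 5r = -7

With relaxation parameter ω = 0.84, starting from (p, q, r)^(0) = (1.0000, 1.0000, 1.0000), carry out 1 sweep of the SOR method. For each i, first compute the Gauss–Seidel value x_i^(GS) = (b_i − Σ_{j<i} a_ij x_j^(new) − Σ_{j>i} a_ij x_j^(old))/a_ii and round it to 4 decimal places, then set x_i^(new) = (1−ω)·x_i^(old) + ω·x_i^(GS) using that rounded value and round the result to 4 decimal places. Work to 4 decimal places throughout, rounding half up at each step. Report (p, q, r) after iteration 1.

(-0.3200, 0.1861, -1.0610)

Iteration 1:
  p: GS value = (-7 - (1)·1.0000 - (-4)·1.0000) / (7) = -0.5714;  p ← (1−ω)·1.0000 + ω·-0.5714 = -0.3200
  q: GS value = (-3 - (-4)·-0.3200 - (-4)·1.0000) / (-9) = 0.0311;  q ← (1−ω)·1.0000 + ω·0.0311 = 0.1861
  r: GS value = (-7 - (-2)·-0.3200 - (-2)·0.1861) / (5) = -1.4536;  r ← (1−ω)·1.0000 + ω·-1.4536 = -1.0610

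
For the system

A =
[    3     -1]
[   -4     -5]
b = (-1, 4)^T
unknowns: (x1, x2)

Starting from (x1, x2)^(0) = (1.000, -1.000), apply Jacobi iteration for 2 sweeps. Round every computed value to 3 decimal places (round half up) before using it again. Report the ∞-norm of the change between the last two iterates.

Iteration 1:
  x1 = (-1 - (-1)·-1.000) / (3) = -0.667
  x2 = (4 - (-4)·1.000) / (-5) = -1.600
Iteration 2:
  x1 = (-1 - (-1)·-1.600) / (3) = -0.867
  x2 = (4 - (-4)·-0.667) / (-5) = -0.266
Change: (-0.200, 1.334) → max |·| = 1.334

1.334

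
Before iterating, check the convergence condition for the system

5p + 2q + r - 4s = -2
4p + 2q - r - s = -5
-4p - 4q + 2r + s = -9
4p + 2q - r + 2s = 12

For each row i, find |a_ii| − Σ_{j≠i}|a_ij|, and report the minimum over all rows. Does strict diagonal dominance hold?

row 1: |5| − (2+1+4) = -2
row 2: |2| − (4+1+1) = -4
row 3: |2| − (4+4+1) = -7
row 4: |2| − (4+2+1) = -5
minimum over rows = -7 → not strictly diagonally dominant

-7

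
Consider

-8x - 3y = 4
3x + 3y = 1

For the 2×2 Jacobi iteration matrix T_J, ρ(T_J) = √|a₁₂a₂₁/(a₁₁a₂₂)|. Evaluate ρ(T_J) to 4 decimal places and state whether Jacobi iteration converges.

a₁₂a₂₁/(a₁₁a₂₂) = (-3)·(3) / ((-8)·(3)) = 0.375000
ρ = √|0.375000| = √0.375000 = 0.6124
ρ < 1, so Jacobi converges

0.6124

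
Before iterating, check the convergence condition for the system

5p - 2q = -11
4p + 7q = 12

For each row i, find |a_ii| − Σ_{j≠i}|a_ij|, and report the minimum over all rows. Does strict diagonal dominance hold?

3

row 1: |5| − (2) = 3
row 2: |7| − (4) = 3
minimum over rows = 3 → strictly diagonally dominant (convergence guaranteed)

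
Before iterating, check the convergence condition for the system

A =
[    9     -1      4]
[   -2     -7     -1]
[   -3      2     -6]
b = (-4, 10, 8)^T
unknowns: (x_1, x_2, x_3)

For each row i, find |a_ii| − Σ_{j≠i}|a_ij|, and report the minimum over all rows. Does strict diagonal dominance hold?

row 1: |9| − (1+4) = 4
row 2: |-7| − (2+1) = 4
row 3: |-6| − (3+2) = 1
minimum over rows = 1 → strictly diagonally dominant (convergence guaranteed)

1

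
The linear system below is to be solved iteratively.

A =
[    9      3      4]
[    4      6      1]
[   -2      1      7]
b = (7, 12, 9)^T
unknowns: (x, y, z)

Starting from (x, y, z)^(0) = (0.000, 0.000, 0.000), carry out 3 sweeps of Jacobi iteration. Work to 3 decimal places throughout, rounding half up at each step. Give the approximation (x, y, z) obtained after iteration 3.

(-0.188, 2.103, 0.973)

Iteration 1:
  x = (7 - (3)·0.000 - (4)·0.000) / (9) = 0.778
  y = (12 - (4)·0.000 - (1)·0.000) / (6) = 2.000
  z = (9 - (-2)·0.000 - (1)·0.000) / (7) = 1.286
Iteration 2:
  x = (7 - (3)·2.000 - (4)·1.286) / (9) = -0.460
  y = (12 - (4)·0.778 - (1)·1.286) / (6) = 1.267
  z = (9 - (-2)·0.778 - (1)·2.000) / (7) = 1.222
Iteration 3:
  x = (7 - (3)·1.267 - (4)·1.222) / (9) = -0.188
  y = (12 - (4)·-0.460 - (1)·1.222) / (6) = 2.103
  z = (9 - (-2)·-0.460 - (1)·1.267) / (7) = 0.973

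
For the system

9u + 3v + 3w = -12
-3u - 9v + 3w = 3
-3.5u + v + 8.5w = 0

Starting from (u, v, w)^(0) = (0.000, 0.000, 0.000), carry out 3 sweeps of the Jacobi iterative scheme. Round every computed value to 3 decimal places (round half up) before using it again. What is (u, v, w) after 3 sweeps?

(-1.200, -0.096, -0.516)

Iteration 1:
  u = (-12 - (3)·0.000 - (3)·0.000) / (9) = -1.333
  v = (3 - (-3)·0.000 - (3)·0.000) / (-9) = -0.333
  w = (0 - (-3.5)·0.000 - (1)·0.000) / (8.5) = 0.000
Iteration 2:
  u = (-12 - (3)·-0.333 - (3)·0.000) / (9) = -1.222
  v = (3 - (-3)·-1.333 - (3)·0.000) / (-9) = 0.111
  w = (0 - (-3.5)·-1.333 - (1)·-0.333) / (8.5) = -0.510
Iteration 3:
  u = (-12 - (3)·0.111 - (3)·-0.510) / (9) = -1.200
  v = (3 - (-3)·-1.222 - (3)·-0.510) / (-9) = -0.096
  w = (0 - (-3.5)·-1.222 - (1)·0.111) / (8.5) = -0.516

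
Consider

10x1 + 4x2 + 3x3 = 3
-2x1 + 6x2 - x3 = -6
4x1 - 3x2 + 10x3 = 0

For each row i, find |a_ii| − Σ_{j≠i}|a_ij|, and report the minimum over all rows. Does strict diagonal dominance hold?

3

row 1: |10| − (4+3) = 3
row 2: |6| − (2+1) = 3
row 3: |10| − (4+3) = 3
minimum over rows = 3 → strictly diagonally dominant (convergence guaranteed)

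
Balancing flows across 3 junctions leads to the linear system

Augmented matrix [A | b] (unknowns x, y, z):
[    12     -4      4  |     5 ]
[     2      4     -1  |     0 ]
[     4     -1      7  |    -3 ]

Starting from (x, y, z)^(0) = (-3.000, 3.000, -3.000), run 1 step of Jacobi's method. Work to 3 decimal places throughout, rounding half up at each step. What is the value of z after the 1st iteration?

Iteration 1:
  x = (5 - (-4)·3.000 - (4)·-3.000) / (12) = 2.417
  y = (0 - (2)·-3.000 - (-1)·-3.000) / (4) = 0.750
  z = (-3 - (4)·-3.000 - (-1)·3.000) / (7) = 1.714

1.714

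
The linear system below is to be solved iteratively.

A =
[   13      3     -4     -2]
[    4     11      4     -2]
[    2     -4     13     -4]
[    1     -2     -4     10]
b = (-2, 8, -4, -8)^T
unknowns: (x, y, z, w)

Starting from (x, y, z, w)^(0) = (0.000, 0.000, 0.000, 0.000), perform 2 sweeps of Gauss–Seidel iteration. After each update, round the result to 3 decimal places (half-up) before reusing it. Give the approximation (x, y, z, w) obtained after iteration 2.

(-0.447, 0.788, -0.195, -0.676)

Iteration 1:
  x = (-2 - (3)·0.000 - (-4)·0.000 - (-2)·0.000) / (13) = -0.154
  y = (8 - (4)·-0.154 - (4)·0.000 - (-2)·0.000) / (11) = 0.783
  z = (-4 - (2)·-0.154 - (-4)·0.783 - (-4)·0.000) / (13) = -0.043
  w = (-8 - (1)·-0.154 - (-2)·0.783 - (-4)·-0.043) / (10) = -0.645
Iteration 2:
  x = (-2 - (3)·0.783 - (-4)·-0.043 - (-2)·-0.645) / (13) = -0.447
  y = (8 - (4)·-0.447 - (4)·-0.043 - (-2)·-0.645) / (11) = 0.788
  z = (-4 - (2)·-0.447 - (-4)·0.788 - (-4)·-0.645) / (13) = -0.195
  w = (-8 - (1)·-0.447 - (-2)·0.788 - (-4)·-0.195) / (10) = -0.676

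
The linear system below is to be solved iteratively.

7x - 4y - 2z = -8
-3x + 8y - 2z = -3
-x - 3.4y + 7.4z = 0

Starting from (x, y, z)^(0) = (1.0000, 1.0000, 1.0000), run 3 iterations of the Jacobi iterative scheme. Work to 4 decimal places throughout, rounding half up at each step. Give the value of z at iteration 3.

Iteration 1:
  x = (-8 - (-4)·1.0000 - (-2)·1.0000) / (7) = -0.2857
  y = (-3 - (-3)·1.0000 - (-2)·1.0000) / (8) = 0.2500
  z = (0 - (-1)·1.0000 - (-3.4)·1.0000) / (7.4) = 0.5946
Iteration 2:
  x = (-8 - (-4)·0.2500 - (-2)·0.5946) / (7) = -0.8301
  y = (-3 - (-3)·-0.2857 - (-2)·0.5946) / (8) = -0.3335
  z = (0 - (-1)·-0.2857 - (-3.4)·0.2500) / (7.4) = 0.0763
Iteration 3:
  x = (-8 - (-4)·-0.3335 - (-2)·0.0763) / (7) = -1.3116
  y = (-3 - (-3)·-0.8301 - (-2)·0.0763) / (8) = -0.6672
  z = (0 - (-1)·-0.8301 - (-3.4)·-0.3335) / (7.4) = -0.2654

-0.2654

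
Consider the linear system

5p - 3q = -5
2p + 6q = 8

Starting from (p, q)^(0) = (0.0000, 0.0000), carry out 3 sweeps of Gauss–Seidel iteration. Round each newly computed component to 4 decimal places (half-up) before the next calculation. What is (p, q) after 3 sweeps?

Iteration 1:
  p = (-5 - (-3)·0.0000) / (5) = -1.0000
  q = (8 - (2)·-1.0000) / (6) = 1.6667
Iteration 2:
  p = (-5 - (-3)·1.6667) / (5) = 0.0000
  q = (8 - (2)·0.0000) / (6) = 1.3333
Iteration 3:
  p = (-5 - (-3)·1.3333) / (5) = -0.2000
  q = (8 - (2)·-0.2000) / (6) = 1.4000

(-0.2000, 1.4000)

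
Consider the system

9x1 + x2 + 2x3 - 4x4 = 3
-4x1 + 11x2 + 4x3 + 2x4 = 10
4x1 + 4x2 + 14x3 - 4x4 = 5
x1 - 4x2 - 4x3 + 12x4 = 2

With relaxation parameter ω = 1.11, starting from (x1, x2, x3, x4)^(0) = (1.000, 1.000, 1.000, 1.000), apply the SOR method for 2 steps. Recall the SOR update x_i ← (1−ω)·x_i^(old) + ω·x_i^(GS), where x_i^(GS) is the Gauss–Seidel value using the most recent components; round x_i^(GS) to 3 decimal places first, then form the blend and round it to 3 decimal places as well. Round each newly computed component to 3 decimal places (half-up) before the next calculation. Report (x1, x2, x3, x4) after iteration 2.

(0.352, 0.898, 0.068, 0.473)

Iteration 1:
  x1: GS value = (3 - (1)·1.000 - (2)·1.000 - (-4)·1.000) / (9) = 0.444;  x1 ← (1−ω)·1.000 + ω·0.444 = 0.383
  x2: GS value = (10 - (-4)·0.383 - (4)·1.000 - (2)·1.000) / (11) = 0.503;  x2 ← (1−ω)·1.000 + ω·0.503 = 0.448
  x3: GS value = (5 - (4)·0.383 - (4)·0.448 - (-4)·1.000) / (14) = 0.405;  x3 ← (1−ω)·1.000 + ω·0.405 = 0.340
  x4: GS value = (2 - (1)·0.383 - (-4)·0.448 - (-4)·0.340) / (12) = 0.397;  x4 ← (1−ω)·1.000 + ω·0.397 = 0.331
Iteration 2:
  x1: GS value = (3 - (1)·0.448 - (2)·0.340 - (-4)·0.331) / (9) = 0.355;  x1 ← (1−ω)·0.383 + ω·0.355 = 0.352
  x2: GS value = (10 - (-4)·0.352 - (4)·0.340 - (2)·0.331) / (11) = 0.853;  x2 ← (1−ω)·0.448 + ω·0.853 = 0.898
  x3: GS value = (5 - (4)·0.352 - (4)·0.898 - (-4)·0.331) / (14) = 0.095;  x3 ← (1−ω)·0.340 + ω·0.095 = 0.068
  x4: GS value = (2 - (1)·0.352 - (-4)·0.898 - (-4)·0.068) / (12) = 0.459;  x4 ← (1−ω)·0.331 + ω·0.459 = 0.473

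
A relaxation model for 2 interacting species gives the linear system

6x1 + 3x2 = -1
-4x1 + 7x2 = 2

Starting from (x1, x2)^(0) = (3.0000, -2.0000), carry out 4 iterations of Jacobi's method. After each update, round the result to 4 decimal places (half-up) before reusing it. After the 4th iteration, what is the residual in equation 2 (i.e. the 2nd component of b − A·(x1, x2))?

Iteration 1:
  x1 = (-1 - (3)·-2.0000) / (6) = 0.8333
  x2 = (2 - (-4)·3.0000) / (7) = 2.0000
Iteration 2:
  x1 = (-1 - (3)·2.0000) / (6) = -1.1667
  x2 = (2 - (-4)·0.8333) / (7) = 0.7619
Iteration 3:
  x1 = (-1 - (3)·0.7619) / (6) = -0.5476
  x2 = (2 - (-4)·-1.1667) / (7) = -0.3810
Iteration 4:
  x1 = (-1 - (3)·-0.3810) / (6) = 0.0238
  x2 = (2 - (-4)·-0.5476) / (7) = -0.0272
Residual b − A·x = (-1.0612, 2.2856)

2.2856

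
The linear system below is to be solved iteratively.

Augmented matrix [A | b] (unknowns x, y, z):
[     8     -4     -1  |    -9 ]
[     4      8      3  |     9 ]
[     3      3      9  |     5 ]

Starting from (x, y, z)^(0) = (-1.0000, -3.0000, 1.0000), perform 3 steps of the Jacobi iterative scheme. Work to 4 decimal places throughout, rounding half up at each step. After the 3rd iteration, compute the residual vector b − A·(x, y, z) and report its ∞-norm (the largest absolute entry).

Iteration 1:
  x = (-9 - (-4)·-3.0000 - (-1)·1.0000) / (8) = -2.5000
  y = (9 - (4)·-1.0000 - (3)·1.0000) / (8) = 1.2500
  z = (5 - (3)·-1.0000 - (3)·-3.0000) / (9) = 1.8889
Iteration 2:
  x = (-9 - (-4)·1.2500 - (-1)·1.8889) / (8) = -0.2639
  y = (9 - (4)·-2.5000 - (3)·1.8889) / (8) = 1.6667
  z = (5 - (3)·-2.5000 - (3)·1.2500) / (9) = 0.9722
Iteration 3:
  x = (-9 - (-4)·1.6667 - (-1)·0.9722) / (8) = -0.1701
  y = (9 - (4)·-0.2639 - (3)·0.9722) / (8) = 0.8924
  z = (5 - (3)·-0.2639 - (3)·1.6667) / (9) = 0.0880
Residual b − A·x = (-3.9816, 2.2772, 2.0411); ∞-norm = 3.9816

3.9816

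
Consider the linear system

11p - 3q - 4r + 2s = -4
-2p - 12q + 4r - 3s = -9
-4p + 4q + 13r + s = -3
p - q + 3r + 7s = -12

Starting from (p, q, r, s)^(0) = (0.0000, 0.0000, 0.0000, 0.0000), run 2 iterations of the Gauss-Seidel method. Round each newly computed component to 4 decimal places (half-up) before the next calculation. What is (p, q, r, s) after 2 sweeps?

Iteration 1:
  p = (-4 - (-3)·0.0000 - (-4)·0.0000 - (2)·0.0000) / (11) = -0.3636
  q = (-9 - (-2)·-0.3636 - (4)·0.0000 - (-3)·0.0000) / (-12) = 0.8106
  r = (-3 - (-4)·-0.3636 - (4)·0.8106 - (1)·0.0000) / (13) = -0.5921
  s = (-12 - (1)·-0.3636 - (-1)·0.8106 - (3)·-0.5921) / (7) = -1.2928
Iteration 2:
  p = (-4 - (-3)·0.8106 - (-4)·-0.5921 - (2)·-1.2928) / (11) = -0.1228
  q = (-9 - (-2)·-0.1228 - (4)·-0.5921 - (-3)·-1.2928) / (-12) = 0.8963
  r = (-3 - (-4)·-0.1228 - (4)·0.8963 - (1)·-1.2928) / (13) = -0.4449
  s = (-12 - (1)·-0.1228 - (-1)·0.8963 - (3)·-0.4449) / (7) = -1.3780

(-0.1228, 0.8963, -0.4449, -1.3780)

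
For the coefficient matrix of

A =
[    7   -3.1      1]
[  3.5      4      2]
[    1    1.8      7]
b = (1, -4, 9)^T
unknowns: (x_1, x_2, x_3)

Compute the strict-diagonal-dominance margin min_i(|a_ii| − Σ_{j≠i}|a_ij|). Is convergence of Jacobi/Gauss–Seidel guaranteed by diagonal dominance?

row 1: |7| − (3.1+1) = 2.9
row 2: |4| − (3.5+2) = -1.5
row 3: |7| − (1+1.8) = 4.2
minimum over rows = -1.5 → not strictly diagonally dominant

-1.5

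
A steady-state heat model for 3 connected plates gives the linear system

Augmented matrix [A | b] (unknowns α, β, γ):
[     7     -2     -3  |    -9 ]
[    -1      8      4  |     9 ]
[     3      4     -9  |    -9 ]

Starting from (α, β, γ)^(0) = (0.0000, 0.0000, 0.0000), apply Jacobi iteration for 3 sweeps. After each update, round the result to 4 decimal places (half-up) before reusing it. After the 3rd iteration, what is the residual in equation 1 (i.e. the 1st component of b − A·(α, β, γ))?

-0.0147

Iteration 1:
  α = (-9 - (-2)·0.0000 - (-3)·0.0000) / (7) = -1.2857
  β = (9 - (-1)·0.0000 - (4)·0.0000) / (8) = 1.1250
  γ = (-9 - (3)·0.0000 - (4)·0.0000) / (-9) = 1.0000
Iteration 2:
  α = (-9 - (-2)·1.1250 - (-3)·1.0000) / (7) = -0.5357
  β = (9 - (-1)·-1.2857 - (4)·1.0000) / (8) = 0.4643
  γ = (-9 - (3)·-1.2857 - (4)·1.1250) / (-9) = 1.0714
Iteration 3:
  α = (-9 - (-2)·0.4643 - (-3)·1.0714) / (7) = -0.6939
  β = (9 - (-1)·-0.5357 - (4)·1.0714) / (8) = 0.5223
  γ = (-9 - (3)·-0.5357 - (4)·0.4643) / (-9) = 1.0278
Residual b − A·x = (-0.0147, 0.0165, 0.2427)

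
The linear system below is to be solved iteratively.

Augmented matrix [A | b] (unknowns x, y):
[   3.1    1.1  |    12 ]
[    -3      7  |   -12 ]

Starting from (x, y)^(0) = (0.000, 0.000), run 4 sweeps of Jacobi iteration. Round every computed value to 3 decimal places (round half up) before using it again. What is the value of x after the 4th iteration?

Iteration 1:
  x = (12 - (1.1)·0.000) / (3.1) = 3.871
  y = (-12 - (-3)·0.000) / (7) = -1.714
Iteration 2:
  x = (12 - (1.1)·-1.714) / (3.1) = 4.479
  y = (-12 - (-3)·3.871) / (7) = -0.055
Iteration 3:
  x = (12 - (1.1)·-0.055) / (3.1) = 3.890
  y = (-12 - (-3)·4.479) / (7) = 0.205
Iteration 4:
  x = (12 - (1.1)·0.205) / (3.1) = 3.798
  y = (-12 - (-3)·3.890) / (7) = -0.047

3.798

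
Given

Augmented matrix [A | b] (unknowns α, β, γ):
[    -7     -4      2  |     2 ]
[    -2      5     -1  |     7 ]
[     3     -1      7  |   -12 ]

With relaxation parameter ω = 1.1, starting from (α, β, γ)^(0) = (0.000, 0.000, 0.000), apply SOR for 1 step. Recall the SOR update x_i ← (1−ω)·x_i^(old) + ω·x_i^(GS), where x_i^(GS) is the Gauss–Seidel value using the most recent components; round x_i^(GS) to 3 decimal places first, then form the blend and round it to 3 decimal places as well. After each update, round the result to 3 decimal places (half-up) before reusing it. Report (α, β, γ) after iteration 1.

(-0.315, 1.401, -1.517)

Iteration 1:
  α: GS value = (2 - (-4)·0.000 - (2)·0.000) / (-7) = -0.286;  α ← (1−ω)·0.000 + ω·-0.286 = -0.315
  β: GS value = (7 - (-2)·-0.315 - (-1)·0.000) / (5) = 1.274;  β ← (1−ω)·0.000 + ω·1.274 = 1.401
  γ: GS value = (-12 - (3)·-0.315 - (-1)·1.401) / (7) = -1.379;  γ ← (1−ω)·0.000 + ω·-1.379 = -1.517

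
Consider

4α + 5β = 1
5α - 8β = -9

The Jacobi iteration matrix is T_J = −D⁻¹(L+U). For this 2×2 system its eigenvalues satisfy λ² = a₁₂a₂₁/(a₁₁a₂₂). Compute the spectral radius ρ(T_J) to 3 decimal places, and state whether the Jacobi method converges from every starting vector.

0.884

a₁₂a₂₁/(a₁₁a₂₂) = (5)·(5) / ((4)·(-8)) = -0.781250
ρ = √|-0.781250| = √0.781250 = 0.884
ρ < 1, so Jacobi converges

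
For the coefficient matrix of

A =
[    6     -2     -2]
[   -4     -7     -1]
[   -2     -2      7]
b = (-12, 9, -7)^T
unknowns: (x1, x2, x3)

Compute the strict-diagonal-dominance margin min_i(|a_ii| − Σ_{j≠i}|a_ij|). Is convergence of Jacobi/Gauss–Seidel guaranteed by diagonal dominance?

row 1: |6| − (2+2) = 2
row 2: |-7| − (4+1) = 2
row 3: |7| − (2+2) = 3
minimum over rows = 2 → strictly diagonally dominant (convergence guaranteed)

2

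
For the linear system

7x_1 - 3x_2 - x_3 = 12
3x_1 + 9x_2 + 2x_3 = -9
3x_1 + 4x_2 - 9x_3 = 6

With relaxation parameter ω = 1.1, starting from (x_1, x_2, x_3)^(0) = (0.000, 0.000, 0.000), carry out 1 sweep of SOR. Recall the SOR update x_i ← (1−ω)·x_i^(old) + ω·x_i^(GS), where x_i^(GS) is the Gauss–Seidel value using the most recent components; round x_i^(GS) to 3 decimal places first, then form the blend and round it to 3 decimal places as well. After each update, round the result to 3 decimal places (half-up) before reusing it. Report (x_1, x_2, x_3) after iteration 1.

Iteration 1:
  x_1: GS value = (12 - (-3)·0.000 - (-1)·0.000) / (7) = 1.714;  x_1 ← (1−ω)·0.000 + ω·1.714 = 1.885
  x_2: GS value = (-9 - (3)·1.885 - (2)·0.000) / (9) = -1.628;  x_2 ← (1−ω)·0.000 + ω·-1.628 = -1.791
  x_3: GS value = (6 - (3)·1.885 - (4)·-1.791) / (-9) = -0.834;  x_3 ← (1−ω)·0.000 + ω·-0.834 = -0.917

(1.885, -1.791, -0.917)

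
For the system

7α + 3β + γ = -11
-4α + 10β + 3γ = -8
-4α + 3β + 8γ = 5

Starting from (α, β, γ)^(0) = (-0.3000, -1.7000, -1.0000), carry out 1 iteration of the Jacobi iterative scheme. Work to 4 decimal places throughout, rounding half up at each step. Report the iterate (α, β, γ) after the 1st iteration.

(-0.7000, -0.6200, 1.1125)

Iteration 1:
  α = (-11 - (3)·-1.7000 - (1)·-1.0000) / (7) = -0.7000
  β = (-8 - (-4)·-0.3000 - (3)·-1.0000) / (10) = -0.6200
  γ = (5 - (-4)·-0.3000 - (3)·-1.7000) / (8) = 1.1125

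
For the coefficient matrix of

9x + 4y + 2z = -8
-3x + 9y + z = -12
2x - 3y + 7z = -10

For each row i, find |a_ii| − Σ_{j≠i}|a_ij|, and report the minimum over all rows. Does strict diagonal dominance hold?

row 1: |9| − (4+2) = 3
row 2: |9| − (3+1) = 5
row 3: |7| − (2+3) = 2
minimum over rows = 2 → strictly diagonally dominant (convergence guaranteed)

2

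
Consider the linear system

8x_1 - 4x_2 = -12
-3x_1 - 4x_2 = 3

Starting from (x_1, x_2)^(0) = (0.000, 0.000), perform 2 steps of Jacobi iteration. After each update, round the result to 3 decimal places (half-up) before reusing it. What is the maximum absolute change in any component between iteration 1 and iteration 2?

1.125

Iteration 1:
  x_1 = (-12 - (-4)·0.000) / (8) = -1.500
  x_2 = (3 - (-3)·0.000) / (-4) = -0.750
Iteration 2:
  x_1 = (-12 - (-4)·-0.750) / (8) = -1.875
  x_2 = (3 - (-3)·-1.500) / (-4) = 0.375
Change: (-0.375, 1.125) → max |·| = 1.125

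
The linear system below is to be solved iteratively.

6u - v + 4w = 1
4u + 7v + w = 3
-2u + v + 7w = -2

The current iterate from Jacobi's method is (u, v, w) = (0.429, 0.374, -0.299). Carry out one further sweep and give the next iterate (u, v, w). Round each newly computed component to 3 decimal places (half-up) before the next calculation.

One sweep:
  u = (1 - (-1)·0.374 - (4)·-0.299) / (6) = 0.428
  v = (3 - (4)·0.429 - (1)·-0.299) / (7) = 0.226
  w = (-2 - (-2)·0.429 - (1)·0.374) / (7) = -0.217

(0.428, 0.226, -0.217)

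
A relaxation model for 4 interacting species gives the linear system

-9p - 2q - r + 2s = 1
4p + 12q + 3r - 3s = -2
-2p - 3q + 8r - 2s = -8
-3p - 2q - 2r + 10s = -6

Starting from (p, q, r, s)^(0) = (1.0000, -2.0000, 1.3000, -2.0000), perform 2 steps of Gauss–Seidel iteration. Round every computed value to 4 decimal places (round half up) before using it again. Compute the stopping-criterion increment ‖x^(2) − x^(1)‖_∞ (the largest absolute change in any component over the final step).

0.8972

Iteration 1:
  p = (1 - (-2)·-2.0000 - (-1)·1.3000 - (2)·-2.0000) / (-9) = -0.2556
  q = (-2 - (4)·-0.2556 - (3)·1.3000 - (-3)·-2.0000) / (12) = -0.9065
  r = (-8 - (-2)·-0.2556 - (-3)·-0.9065 - (-2)·-2.0000) / (8) = -1.9038
  s = (-6 - (-3)·-0.2556 - (-2)·-0.9065 - (-2)·-1.9038) / (10) = -1.2387
Iteration 2:
  p = (1 - (-2)·-0.9065 - (-1)·-1.9038 - (2)·-1.2387) / (-9) = 0.0266
  q = (-2 - (4)·0.0266 - (3)·-1.9038 - (-3)·-1.2387) / (12) = -0.0093
  r = (-8 - (-2)·0.0266 - (-3)·-0.0093 - (-2)·-1.2387) / (8) = -1.3065
  s = (-6 - (-3)·0.0266 - (-2)·-0.0093 - (-2)·-1.3065) / (10) = -0.8552
Change: (0.2822, 0.8972, 0.5973, 0.3835) → max |·| = 0.8972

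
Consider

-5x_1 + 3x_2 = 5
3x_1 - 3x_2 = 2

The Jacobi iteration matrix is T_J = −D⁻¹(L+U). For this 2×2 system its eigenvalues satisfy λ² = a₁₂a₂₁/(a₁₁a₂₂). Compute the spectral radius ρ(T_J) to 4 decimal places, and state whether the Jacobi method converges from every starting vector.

a₁₂a₂₁/(a₁₁a₂₂) = (3)·(3) / ((-5)·(-3)) = 0.600000
ρ = √|0.600000| = √0.600000 = 0.7746
ρ < 1, so Jacobi converges

0.7746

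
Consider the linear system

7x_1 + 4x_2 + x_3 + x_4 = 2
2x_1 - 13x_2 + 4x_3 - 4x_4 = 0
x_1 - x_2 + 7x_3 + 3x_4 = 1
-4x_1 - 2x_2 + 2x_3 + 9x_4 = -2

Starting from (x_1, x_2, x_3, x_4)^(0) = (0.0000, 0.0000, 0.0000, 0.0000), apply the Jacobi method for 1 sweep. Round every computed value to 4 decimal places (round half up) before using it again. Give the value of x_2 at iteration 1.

0.0000

Iteration 1:
  x_1 = (2 - (4)·0.0000 - (1)·0.0000 - (1)·0.0000) / (7) = 0.2857
  x_2 = (0 - (2)·0.0000 - (4)·0.0000 - (-4)·0.0000) / (-13) = 0.0000
  x_3 = (1 - (1)·0.0000 - (-1)·0.0000 - (3)·0.0000) / (7) = 0.1429
  x_4 = (-2 - (-4)·0.0000 - (-2)·0.0000 - (2)·0.0000) / (9) = -0.2222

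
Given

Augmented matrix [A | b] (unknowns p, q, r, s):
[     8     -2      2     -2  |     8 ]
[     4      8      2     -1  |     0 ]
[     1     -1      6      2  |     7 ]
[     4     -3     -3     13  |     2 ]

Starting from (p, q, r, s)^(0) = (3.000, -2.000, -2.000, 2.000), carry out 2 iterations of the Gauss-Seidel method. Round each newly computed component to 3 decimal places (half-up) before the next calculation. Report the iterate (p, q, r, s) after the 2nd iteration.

(0.875, -0.531, 1.016, -0.003)

Iteration 1:
  p = (8 - (-2)·-2.000 - (2)·-2.000 - (-2)·2.000) / (8) = 1.500
  q = (0 - (4)·1.500 - (2)·-2.000 - (-1)·2.000) / (8) = 0.000
  r = (7 - (1)·1.500 - (-1)·0.000 - (2)·2.000) / (6) = 0.250
  s = (2 - (4)·1.500 - (-3)·0.000 - (-3)·0.250) / (13) = -0.250
Iteration 2:
  p = (8 - (-2)·0.000 - (2)·0.250 - (-2)·-0.250) / (8) = 0.875
  q = (0 - (4)·0.875 - (2)·0.250 - (-1)·-0.250) / (8) = -0.531
  r = (7 - (1)·0.875 - (-1)·-0.531 - (2)·-0.250) / (6) = 1.016
  s = (2 - (4)·0.875 - (-3)·-0.531 - (-3)·1.016) / (13) = -0.003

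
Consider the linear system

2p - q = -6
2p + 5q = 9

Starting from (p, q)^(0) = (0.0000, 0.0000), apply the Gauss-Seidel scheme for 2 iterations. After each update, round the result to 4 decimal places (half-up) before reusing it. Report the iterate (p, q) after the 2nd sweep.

Iteration 1:
  p = (-6 - (-1)·0.0000) / (2) = -3.0000
  q = (9 - (2)·-3.0000) / (5) = 3.0000
Iteration 2:
  p = (-6 - (-1)·3.0000) / (2) = -1.5000
  q = (9 - (2)·-1.5000) / (5) = 2.4000

(-1.5000, 2.4000)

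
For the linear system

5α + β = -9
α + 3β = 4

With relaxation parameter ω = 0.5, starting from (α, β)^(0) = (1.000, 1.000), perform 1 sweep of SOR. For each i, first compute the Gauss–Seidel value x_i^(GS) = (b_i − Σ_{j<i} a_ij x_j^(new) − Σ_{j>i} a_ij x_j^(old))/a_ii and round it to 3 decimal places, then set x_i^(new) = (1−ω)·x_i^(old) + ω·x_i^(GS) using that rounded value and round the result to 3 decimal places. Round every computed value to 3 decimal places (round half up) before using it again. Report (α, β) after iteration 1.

Iteration 1:
  α: GS value = (-9 - (1)·1.000) / (5) = -2.000;  α ← (1−ω)·1.000 + ω·-2.000 = -0.500
  β: GS value = (4 - (1)·-0.500) / (3) = 1.500;  β ← (1−ω)·1.000 + ω·1.500 = 1.250

(-0.500, 1.250)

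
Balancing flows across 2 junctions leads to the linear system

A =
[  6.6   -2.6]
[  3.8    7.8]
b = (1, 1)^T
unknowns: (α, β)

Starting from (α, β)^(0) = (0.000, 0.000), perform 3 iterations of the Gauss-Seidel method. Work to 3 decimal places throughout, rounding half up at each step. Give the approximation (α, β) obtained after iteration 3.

(0.169, 0.046)

Iteration 1:
  α = (1 - (-2.6)·0.000) / (6.6) = 0.152
  β = (1 - (3.8)·0.152) / (7.8) = 0.054
Iteration 2:
  α = (1 - (-2.6)·0.054) / (6.6) = 0.173
  β = (1 - (3.8)·0.173) / (7.8) = 0.044
Iteration 3:
  α = (1 - (-2.6)·0.044) / (6.6) = 0.169
  β = (1 - (3.8)·0.169) / (7.8) = 0.046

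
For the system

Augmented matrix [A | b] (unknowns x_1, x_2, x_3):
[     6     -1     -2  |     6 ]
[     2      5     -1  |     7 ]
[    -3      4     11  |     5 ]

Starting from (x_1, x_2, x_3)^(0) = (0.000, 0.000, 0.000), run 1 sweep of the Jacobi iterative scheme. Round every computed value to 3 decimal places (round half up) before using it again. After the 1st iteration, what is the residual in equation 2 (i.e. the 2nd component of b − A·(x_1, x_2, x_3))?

Iteration 1:
  x_1 = (6 - (-1)·0.000 - (-2)·0.000) / (6) = 1.000
  x_2 = (7 - (2)·0.000 - (-1)·0.000) / (5) = 1.400
  x_3 = (5 - (-3)·0.000 - (4)·0.000) / (11) = 0.455
Residual b − A·x = (2.310, -1.545, -2.605)

-1.545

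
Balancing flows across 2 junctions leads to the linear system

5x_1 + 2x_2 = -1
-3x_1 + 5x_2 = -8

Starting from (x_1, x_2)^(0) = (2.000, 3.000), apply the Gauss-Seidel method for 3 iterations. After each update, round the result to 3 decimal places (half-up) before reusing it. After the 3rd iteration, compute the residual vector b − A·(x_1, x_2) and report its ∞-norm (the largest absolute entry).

Iteration 1:
  x_1 = (-1 - (2)·3.000) / (5) = -1.400
  x_2 = (-8 - (-3)·-1.400) / (5) = -2.440
Iteration 2:
  x_1 = (-1 - (2)·-2.440) / (5) = 0.776
  x_2 = (-8 - (-3)·0.776) / (5) = -1.134
Iteration 3:
  x_1 = (-1 - (2)·-1.134) / (5) = 0.254
  x_2 = (-8 - (-3)·0.254) / (5) = -1.448
Residual b − A·x = (0.626, 0.002); ∞-norm = 0.626

0.626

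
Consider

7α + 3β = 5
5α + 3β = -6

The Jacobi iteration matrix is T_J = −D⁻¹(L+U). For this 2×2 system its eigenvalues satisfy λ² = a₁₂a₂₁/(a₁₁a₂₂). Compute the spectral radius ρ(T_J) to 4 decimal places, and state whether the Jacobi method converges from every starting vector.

a₁₂a₂₁/(a₁₁a₂₂) = (3)·(5) / ((7)·(3)) = 0.714286
ρ = √|0.714286| = √0.714286 = 0.8452
ρ < 1, so Jacobi converges

0.8452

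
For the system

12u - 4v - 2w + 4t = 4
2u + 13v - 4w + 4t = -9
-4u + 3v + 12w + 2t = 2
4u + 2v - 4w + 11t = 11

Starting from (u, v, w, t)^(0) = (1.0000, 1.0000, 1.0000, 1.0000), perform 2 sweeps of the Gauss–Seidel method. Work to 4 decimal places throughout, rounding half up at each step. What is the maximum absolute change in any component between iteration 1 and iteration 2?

0.7261

Iteration 1:
  u = (4 - (-4)·1.0000 - (-2)·1.0000 - (4)·1.0000) / (12) = 0.5000
  v = (-9 - (2)·0.5000 - (-4)·1.0000 - (4)·1.0000) / (13) = -0.7692
  w = (2 - (-4)·0.5000 - (3)·-0.7692 - (2)·1.0000) / (12) = 0.3590
  t = (11 - (4)·0.5000 - (2)·-0.7692 - (-4)·0.3590) / (11) = 1.0886
Iteration 2:
  u = (4 - (-4)·-0.7692 - (-2)·0.3590 - (4)·1.0886) / (12) = -0.2261
  v = (-9 - (2)·-0.2261 - (-4)·0.3590 - (4)·1.0886) / (13) = -0.8820
  w = (2 - (-4)·-0.2261 - (3)·-0.8820 - (2)·1.0886) / (12) = 0.1304
  t = (11 - (4)·-0.2261 - (2)·-0.8820 - (-4)·0.1304) / (11) = 1.2900
Change: (-0.7261, -0.1128, -0.2286, 0.2014) → max |·| = 0.7261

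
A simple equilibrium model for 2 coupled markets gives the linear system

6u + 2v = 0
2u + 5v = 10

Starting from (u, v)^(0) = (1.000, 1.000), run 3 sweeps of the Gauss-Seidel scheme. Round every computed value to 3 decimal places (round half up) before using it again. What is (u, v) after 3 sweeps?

(-0.761, 2.304)

Iteration 1:
  u = (0 - (2)·1.000) / (6) = -0.333
  v = (10 - (2)·-0.333) / (5) = 2.133
Iteration 2:
  u = (0 - (2)·2.133) / (6) = -0.711
  v = (10 - (2)·-0.711) / (5) = 2.284
Iteration 3:
  u = (0 - (2)·2.284) / (6) = -0.761
  v = (10 - (2)·-0.761) / (5) = 2.304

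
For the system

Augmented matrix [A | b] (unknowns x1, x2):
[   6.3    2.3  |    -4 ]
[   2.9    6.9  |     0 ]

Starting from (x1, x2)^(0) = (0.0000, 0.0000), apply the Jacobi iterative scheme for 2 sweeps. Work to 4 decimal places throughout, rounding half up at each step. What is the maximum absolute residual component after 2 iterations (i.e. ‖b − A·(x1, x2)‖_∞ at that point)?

Iteration 1:
  x1 = (-4 - (2.3)·0.0000) / (6.3) = -0.6349
  x2 = (0 - (2.9)·0.0000) / (6.9) = 0.0000
Iteration 2:
  x1 = (-4 - (2.3)·0.0000) / (6.3) = -0.6349
  x2 = (0 - (2.9)·-0.6349) / (6.9) = 0.2668
Residual b − A·x = (-0.6138, 0.0003); ∞-norm = 0.6138

0.6138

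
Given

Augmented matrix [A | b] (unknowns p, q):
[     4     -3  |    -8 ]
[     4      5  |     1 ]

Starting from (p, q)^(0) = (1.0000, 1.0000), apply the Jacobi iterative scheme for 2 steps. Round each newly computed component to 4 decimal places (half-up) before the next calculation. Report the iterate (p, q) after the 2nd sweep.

Iteration 1:
  p = (-8 - (-3)·1.0000) / (4) = -1.2500
  q = (1 - (4)·1.0000) / (5) = -0.6000
Iteration 2:
  p = (-8 - (-3)·-0.6000) / (4) = -2.4500
  q = (1 - (4)·-1.2500) / (5) = 1.2000

(-2.4500, 1.2000)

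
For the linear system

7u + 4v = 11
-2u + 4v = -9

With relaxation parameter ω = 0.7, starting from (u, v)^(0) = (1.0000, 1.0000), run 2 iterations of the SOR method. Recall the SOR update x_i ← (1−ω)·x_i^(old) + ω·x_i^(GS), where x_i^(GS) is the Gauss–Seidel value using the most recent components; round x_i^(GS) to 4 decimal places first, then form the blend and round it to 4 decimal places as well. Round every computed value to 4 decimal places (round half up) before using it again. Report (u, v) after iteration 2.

(1.7700, -1.2330)

Iteration 1:
  u: GS value = (11 - (4)·1.0000) / (7) = 1.0000;  u ← (1−ω)·1.0000 + ω·1.0000 = 1.0000
  v: GS value = (-9 - (-2)·1.0000) / (4) = -1.7500;  v ← (1−ω)·1.0000 + ω·-1.7500 = -0.9250
Iteration 2:
  u: GS value = (11 - (4)·-0.9250) / (7) = 2.1000;  u ← (1−ω)·1.0000 + ω·2.1000 = 1.7700
  v: GS value = (-9 - (-2)·1.7700) / (4) = -1.3650;  v ← (1−ω)·-0.9250 + ω·-1.3650 = -1.2330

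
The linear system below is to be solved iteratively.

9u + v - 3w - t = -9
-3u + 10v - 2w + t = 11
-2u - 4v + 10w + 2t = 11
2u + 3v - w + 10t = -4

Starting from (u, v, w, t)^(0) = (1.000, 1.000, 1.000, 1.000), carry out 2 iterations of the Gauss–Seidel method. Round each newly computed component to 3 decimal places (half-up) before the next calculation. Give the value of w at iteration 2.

Iteration 1:
  u = (-9 - (1)·1.000 - (-3)·1.000 - (-1)·1.000) / (9) = -0.667
  v = (11 - (-3)·-0.667 - (-2)·1.000 - (1)·1.000) / (10) = 1.000
  w = (11 - (-2)·-0.667 - (-4)·1.000 - (2)·1.000) / (10) = 1.167
  t = (-4 - (2)·-0.667 - (3)·1.000 - (-1)·1.167) / (10) = -0.450
Iteration 2:
  u = (-9 - (1)·1.000 - (-3)·1.167 - (-1)·-0.450) / (9) = -0.772
  v = (11 - (-3)·-0.772 - (-2)·1.167 - (1)·-0.450) / (10) = 1.147
  w = (11 - (-2)·-0.772 - (-4)·1.147 - (2)·-0.450) / (10) = 1.494
  t = (-4 - (2)·-0.772 - (3)·1.147 - (-1)·1.494) / (10) = -0.440

1.494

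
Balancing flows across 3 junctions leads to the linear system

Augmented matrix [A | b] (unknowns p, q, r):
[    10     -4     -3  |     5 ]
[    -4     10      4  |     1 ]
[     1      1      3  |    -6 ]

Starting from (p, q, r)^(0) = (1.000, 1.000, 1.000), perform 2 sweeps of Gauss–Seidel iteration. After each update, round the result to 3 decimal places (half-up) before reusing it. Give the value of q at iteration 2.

1.018

Iteration 1:
  p = (5 - (-4)·1.000 - (-3)·1.000) / (10) = 1.200
  q = (1 - (-4)·1.200 - (4)·1.000) / (10) = 0.180
  r = (-6 - (1)·1.200 - (1)·0.180) / (3) = -2.460
Iteration 2:
  p = (5 - (-4)·0.180 - (-3)·-2.460) / (10) = -0.166
  q = (1 - (-4)·-0.166 - (4)·-2.460) / (10) = 1.018
  r = (-6 - (1)·-0.166 - (1)·1.018) / (3) = -2.284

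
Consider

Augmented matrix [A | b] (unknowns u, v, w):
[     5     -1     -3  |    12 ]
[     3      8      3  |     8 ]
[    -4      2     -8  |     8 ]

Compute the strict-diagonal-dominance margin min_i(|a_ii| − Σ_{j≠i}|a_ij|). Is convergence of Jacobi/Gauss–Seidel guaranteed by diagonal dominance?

row 1: |5| − (1+3) = 1
row 2: |8| − (3+3) = 2
row 3: |-8| − (4+2) = 2
minimum over rows = 1 → strictly diagonally dominant (convergence guaranteed)

1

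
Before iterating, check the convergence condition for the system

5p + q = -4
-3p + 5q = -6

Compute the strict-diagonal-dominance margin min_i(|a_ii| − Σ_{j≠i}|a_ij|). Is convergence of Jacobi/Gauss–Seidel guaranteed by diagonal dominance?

row 1: |5| − (1) = 4
row 2: |5| − (3) = 2
minimum over rows = 2 → strictly diagonally dominant (convergence guaranteed)

2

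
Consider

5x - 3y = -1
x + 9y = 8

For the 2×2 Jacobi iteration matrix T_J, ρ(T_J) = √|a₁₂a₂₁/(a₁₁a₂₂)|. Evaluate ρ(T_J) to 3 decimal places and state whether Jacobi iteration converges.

a₁₂a₂₁/(a₁₁a₂₂) = (-3)·(1) / ((5)·(9)) = -0.066667
ρ = √|-0.066667| = √0.066667 = 0.258
ρ < 1, so Jacobi converges

0.258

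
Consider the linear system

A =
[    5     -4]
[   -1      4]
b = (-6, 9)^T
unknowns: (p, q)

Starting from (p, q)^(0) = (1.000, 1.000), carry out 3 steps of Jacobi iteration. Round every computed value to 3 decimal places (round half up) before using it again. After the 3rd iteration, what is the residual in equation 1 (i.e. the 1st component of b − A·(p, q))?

Iteration 1:
  p = (-6 - (-4)·1.000) / (5) = -0.400
  q = (9 - (-1)·1.000) / (4) = 2.500
Iteration 2:
  p = (-6 - (-4)·2.500) / (5) = 0.800
  q = (9 - (-1)·-0.400) / (4) = 2.150
Iteration 3:
  p = (-6 - (-4)·2.150) / (5) = 0.520
  q = (9 - (-1)·0.800) / (4) = 2.450
Residual b − A·x = (1.200, -0.280)

1.200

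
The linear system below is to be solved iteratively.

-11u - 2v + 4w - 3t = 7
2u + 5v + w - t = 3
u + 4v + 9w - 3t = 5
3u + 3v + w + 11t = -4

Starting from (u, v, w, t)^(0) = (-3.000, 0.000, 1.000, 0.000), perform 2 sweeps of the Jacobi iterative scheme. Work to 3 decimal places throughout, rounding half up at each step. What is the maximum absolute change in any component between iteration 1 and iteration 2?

Iteration 1:
  u = (7 - (-2)·0.000 - (4)·1.000 - (-3)·0.000) / (-11) = -0.273
  v = (3 - (2)·-3.000 - (1)·1.000 - (-1)·0.000) / (5) = 1.600
  w = (5 - (1)·-3.000 - (4)·0.000 - (-3)·0.000) / (9) = 0.889
  t = (-4 - (3)·-3.000 - (3)·0.000 - (1)·1.000) / (11) = 0.364
Iteration 2:
  u = (7 - (-2)·1.600 - (4)·0.889 - (-3)·0.364) / (-11) = -0.703
  v = (3 - (2)·-0.273 - (1)·0.889 - (-1)·0.364) / (5) = 0.604
  w = (5 - (1)·-0.273 - (4)·1.600 - (-3)·0.364) / (9) = -0.004
  t = (-4 - (3)·-0.273 - (3)·1.600 - (1)·0.889) / (11) = -0.806
Change: (-0.430, -0.996, -0.893, -1.170) → max |·| = 1.170

1.170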